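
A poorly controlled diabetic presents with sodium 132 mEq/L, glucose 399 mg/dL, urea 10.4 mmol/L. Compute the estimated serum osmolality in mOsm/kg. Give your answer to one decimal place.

296.6 mOsm/kg

Calculated osmolality = 2·Na + glucose/18 + urea
= 2·132 + 399/18 + 10.4
= 264 + 22.17 + 10.40
= 296.57 mOsm/kg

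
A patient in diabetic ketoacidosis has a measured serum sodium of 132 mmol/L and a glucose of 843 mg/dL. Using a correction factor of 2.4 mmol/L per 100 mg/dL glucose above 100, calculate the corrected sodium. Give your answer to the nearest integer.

Corrected Na = measured Na + 2.4 · (glucose − 100)/100
= 132 + 2.4 · (843 − 100)/100
= 132 + 17.8
= 149.8 mmol/L

150 mmol/L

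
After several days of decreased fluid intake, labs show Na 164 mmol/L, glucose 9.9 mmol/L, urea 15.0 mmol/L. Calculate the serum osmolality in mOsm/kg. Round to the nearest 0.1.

352.9 mOsm/kg

Calculated osmolality = 2·Na + glucose + urea
= 2·164 + 9.9 + 15
= 328 + 9.90 + 15
= 352.9 mOsm/kg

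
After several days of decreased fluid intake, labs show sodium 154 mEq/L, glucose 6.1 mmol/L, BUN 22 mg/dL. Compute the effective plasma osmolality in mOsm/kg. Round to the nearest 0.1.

Effective osmolality excludes urea (freely permeant across cell membranes):
2·Na + glucose
= 2·154 + 6.1
= 308 + 6.1
= 314.1 mOsm/kg

314.1 mOsm/kg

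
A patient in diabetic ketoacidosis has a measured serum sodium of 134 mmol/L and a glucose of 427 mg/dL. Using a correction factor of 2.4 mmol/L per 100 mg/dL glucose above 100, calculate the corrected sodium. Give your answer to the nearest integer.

142 mmol/L

Corrected Na = measured Na + 2.4 · (glucose − 100)/100
= 134 + 2.4 · (427 − 100)/100
= 134 + 7.8
= 141.8 mmol/L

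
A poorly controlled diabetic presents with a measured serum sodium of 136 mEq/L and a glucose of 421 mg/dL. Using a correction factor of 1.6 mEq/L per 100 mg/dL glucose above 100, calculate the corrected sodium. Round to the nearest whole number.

141 mEq/L

Corrected Na = measured Na + 1.6 · (glucose − 100)/100
= 136 + 1.6 · (421 − 100)/100
= 136 + 5.1
= 141.1 mEq/L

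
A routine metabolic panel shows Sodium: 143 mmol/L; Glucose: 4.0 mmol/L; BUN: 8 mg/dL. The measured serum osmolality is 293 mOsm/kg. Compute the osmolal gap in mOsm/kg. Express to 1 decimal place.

0.1 mOsm/kg

Calculated osmolality = 2·Na + glucose + BUN/2.8
= 2·143 + 4 + 8/2.8
= 286 + 4 + 2.86
= 292.86 mOsm/kg ≈ 292.9 mOsm/kg
Osmolar gap = measured − calculated = 293 − 292.9 = 0.1 mOsm/kg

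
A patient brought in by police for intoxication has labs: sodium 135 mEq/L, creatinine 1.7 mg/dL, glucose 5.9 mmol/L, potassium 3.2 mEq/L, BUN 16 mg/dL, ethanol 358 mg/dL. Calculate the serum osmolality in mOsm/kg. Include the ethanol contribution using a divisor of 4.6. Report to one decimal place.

359.4 mOsm/kg

Calculated osmolality = 2·Na + glucose + BUN/2.8 + ethanol/4.6
= 2·135 + 5.9 + 16/2.8 + 358/4.6
= 270 + 5.90 + 5.71 + 77.83
= 359.44 mOsm/kg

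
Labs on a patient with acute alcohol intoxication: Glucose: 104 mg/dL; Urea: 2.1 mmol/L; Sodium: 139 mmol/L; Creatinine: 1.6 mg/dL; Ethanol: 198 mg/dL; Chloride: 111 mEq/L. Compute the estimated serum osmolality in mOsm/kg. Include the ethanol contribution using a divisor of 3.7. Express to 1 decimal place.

Calculated osmolality = 2·Na + glucose/18 + urea + ethanol/3.7
= 2·139 + 104/18 + 2.1 + 198/3.7
= 278 + 5.78 + 2.10 + 53.51
= 339.39 mOsm/kg

339.4 mOsm/kg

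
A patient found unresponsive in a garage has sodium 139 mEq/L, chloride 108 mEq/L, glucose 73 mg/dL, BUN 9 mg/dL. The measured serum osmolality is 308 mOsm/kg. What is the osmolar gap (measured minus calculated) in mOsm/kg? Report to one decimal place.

22.7 mOsm/kg

Calculated osmolality = 2·Na + glucose/18 + BUN/2.8
= 2·139 + 73/18 + 9/2.8
= 278 + 4.06 + 3.21
= 285.27 mOsm/kg ≈ 285.3 mOsm/kg
Osmolar gap = measured − calculated = 308 − 285.3 = 22.7 mOsm/kg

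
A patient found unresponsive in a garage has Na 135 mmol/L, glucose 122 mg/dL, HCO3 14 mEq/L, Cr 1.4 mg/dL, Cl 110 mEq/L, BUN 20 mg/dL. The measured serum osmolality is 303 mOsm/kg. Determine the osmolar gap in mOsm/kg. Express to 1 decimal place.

19.1 mOsm/kg

Calculated osmolality = 2·Na + glucose/18 + BUN/2.8
= 2·135 + 122/18 + 20/2.8
= 270 + 6.78 + 7.14
= 283.92 mOsm/kg ≈ 283.9 mOsm/kg
Osmolar gap = measured − calculated = 303 − 283.9 = 19.1 mOsm/kg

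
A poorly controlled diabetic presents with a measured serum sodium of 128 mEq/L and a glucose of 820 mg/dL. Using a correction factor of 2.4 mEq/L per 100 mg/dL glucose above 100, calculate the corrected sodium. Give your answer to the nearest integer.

145 mEq/L

Corrected Na = measured Na + 2.4 · (glucose − 100)/100
= 128 + 2.4 · (820 − 100)/100
= 128 + 17.3
= 145.3 mEq/L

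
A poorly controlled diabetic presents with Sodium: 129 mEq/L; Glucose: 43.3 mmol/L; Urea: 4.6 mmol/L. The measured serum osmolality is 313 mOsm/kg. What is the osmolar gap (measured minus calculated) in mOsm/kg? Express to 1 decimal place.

7.1 mOsm/kg

Calculated osmolality = 2·Na + glucose + urea
= 2·129 + 43.3 + 4.6
= 258 + 43.30 + 4.60
= 305.9 mOsm/kg ≈ 305.9 mOsm/kg
Osmolar gap = measured − calculated = 313 − 305.9 = 7.1 mOsm/kg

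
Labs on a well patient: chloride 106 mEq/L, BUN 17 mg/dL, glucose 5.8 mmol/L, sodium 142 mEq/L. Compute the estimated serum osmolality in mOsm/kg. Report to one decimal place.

Calculated osmolality = 2·Na + glucose + BUN/2.8
= 2·142 + 5.8 + 17/2.8
= 284 + 5.80 + 6.07
= 295.87 mOsm/kg

295.9 mOsm/kg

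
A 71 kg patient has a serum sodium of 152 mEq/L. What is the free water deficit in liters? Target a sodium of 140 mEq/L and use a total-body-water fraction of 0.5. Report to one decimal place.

TBW = 0.5 · 71 = 35.5 L
Free water deficit = TBW · (Na/140 − 1)
= 35.5 · (152/140 − 1)
= 35.5 · 0.0857
= 3.04 L

3.0 L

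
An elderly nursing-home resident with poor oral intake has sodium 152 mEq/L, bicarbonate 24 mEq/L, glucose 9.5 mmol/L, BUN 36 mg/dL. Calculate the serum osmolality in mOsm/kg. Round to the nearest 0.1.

326.4 mOsm/kg

Calculated osmolality = 2·Na + glucose + BUN/2.8
= 2·152 + 9.5 + 36/2.8
= 304 + 9.50 + 12.86
= 326.36 mOsm/kg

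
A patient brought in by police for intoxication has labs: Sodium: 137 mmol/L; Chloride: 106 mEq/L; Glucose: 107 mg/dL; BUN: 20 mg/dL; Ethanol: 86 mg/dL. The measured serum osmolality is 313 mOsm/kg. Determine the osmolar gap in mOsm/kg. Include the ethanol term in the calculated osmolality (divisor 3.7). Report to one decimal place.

2.7 mOsm/kg

Calculated osmolality = 2·Na + glucose/18 + BUN/2.8 + ethanol/3.7
= 2·137 + 107/18 + 20/2.8 + 86/3.7
= 274 + 5.94 + 7.14 + 23.24
= 310.32 mOsm/kg ≈ 310.3 mOsm/kg
Osmolar gap = measured − calculated = 313 − 310.3 = 2.7 mOsm/kg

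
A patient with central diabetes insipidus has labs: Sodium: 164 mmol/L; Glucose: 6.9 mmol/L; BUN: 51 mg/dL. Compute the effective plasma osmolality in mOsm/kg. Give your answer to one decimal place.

334.9 mOsm/kg

Effective osmolality excludes urea (freely permeant across cell membranes):
2·Na + glucose
= 2·164 + 6.9
= 328 + 6.9
= 334.9 mOsm/kg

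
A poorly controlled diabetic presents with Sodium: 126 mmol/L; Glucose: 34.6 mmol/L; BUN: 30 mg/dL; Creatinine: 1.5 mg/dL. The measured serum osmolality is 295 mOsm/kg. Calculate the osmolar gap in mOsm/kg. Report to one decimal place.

-2.3 mOsm/kg

Calculated osmolality = 2·Na + glucose + BUN/2.8
= 2·126 + 34.6 + 30/2.8
= 252 + 34.60 + 10.71
= 297.31 mOsm/kg ≈ 297.3 mOsm/kg
Osmolar gap = measured − calculated = 295 − 297.3 = -2.3 mOsm/kg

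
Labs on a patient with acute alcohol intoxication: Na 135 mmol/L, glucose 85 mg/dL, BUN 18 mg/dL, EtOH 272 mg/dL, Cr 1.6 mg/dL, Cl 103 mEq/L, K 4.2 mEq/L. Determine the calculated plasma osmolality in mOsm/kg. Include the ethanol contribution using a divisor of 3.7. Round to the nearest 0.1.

354.7 mOsm/kg

Calculated osmolality = 2·Na + glucose/18 + BUN/2.8 + ethanol/3.7
= 2·135 + 85/18 + 18/2.8 + 272/3.7
= 270 + 4.72 + 6.43 + 73.51
= 354.66 mOsm/kg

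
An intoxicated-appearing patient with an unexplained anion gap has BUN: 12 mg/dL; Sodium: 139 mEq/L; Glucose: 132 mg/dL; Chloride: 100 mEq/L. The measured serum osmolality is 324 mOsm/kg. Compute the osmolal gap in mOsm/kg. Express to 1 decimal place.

Calculated osmolality = 2·Na + glucose/18 + BUN/2.8
= 2·139 + 132/18 + 12/2.8
= 278 + 7.33 + 4.29
= 289.62 mOsm/kg ≈ 289.6 mOsm/kg
Osmolar gap = measured − calculated = 324 − 289.6 = 34.4 mOsm/kg

34.4 mOsm/kg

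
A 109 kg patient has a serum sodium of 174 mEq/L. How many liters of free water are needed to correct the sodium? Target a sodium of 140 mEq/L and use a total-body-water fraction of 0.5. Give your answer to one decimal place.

TBW = 0.5 · 109 = 54.5 L
Free water deficit = TBW · (Na/140 − 1)
= 54.5 · (174/140 − 1)
= 54.5 · 0.2429
= 13.24 L

13.2 L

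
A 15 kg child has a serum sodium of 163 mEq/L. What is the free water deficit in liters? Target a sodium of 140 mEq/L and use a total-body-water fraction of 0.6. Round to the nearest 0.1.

1.5 L

TBW = 0.6 · 15 = 9 L
Free water deficit = TBW · (Na/140 − 1)
= 9 · (163/140 − 1)
= 9 · 0.1643
= 1.48 L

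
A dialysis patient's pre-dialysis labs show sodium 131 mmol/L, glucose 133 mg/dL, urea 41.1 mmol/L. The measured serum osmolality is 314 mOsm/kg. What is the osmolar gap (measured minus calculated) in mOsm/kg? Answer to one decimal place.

3.5 mOsm/kg

Calculated osmolality = 2·Na + glucose/18 + urea
= 2·131 + 133/18 + 41.1
= 262 + 7.39 + 41.10
= 310.49 mOsm/kg ≈ 310.5 mOsm/kg
Osmolar gap = measured − calculated = 314 − 310.5 = 3.5 mOsm/kg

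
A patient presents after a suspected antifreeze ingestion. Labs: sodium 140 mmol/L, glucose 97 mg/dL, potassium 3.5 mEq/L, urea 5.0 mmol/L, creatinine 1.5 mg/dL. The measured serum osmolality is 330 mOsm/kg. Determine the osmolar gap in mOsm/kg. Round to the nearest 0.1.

Calculated osmolality = 2·Na + glucose/18 + urea
= 2·140 + 97/18 + 5
= 280 + 5.39 + 5
= 290.39 mOsm/kg ≈ 290.4 mOsm/kg
Osmolar gap = measured − calculated = 330 − 290.4 = 39.6 mOsm/kg

39.6 mOsm/kg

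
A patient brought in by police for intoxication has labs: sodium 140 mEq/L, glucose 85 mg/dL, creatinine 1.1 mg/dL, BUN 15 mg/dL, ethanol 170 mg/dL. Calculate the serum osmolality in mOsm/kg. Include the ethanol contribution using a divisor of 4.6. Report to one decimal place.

Calculated osmolality = 2·Na + glucose/18 + BUN/2.8 + ethanol/4.6
= 2·140 + 85/18 + 15/2.8 + 170/4.6
= 280 + 4.72 + 5.36 + 36.96
= 327.04 mOsm/kg

327.0 mOsm/kg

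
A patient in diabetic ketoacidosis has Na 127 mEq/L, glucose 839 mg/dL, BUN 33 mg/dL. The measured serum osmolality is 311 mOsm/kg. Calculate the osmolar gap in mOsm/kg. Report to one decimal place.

-1.4 mOsm/kg

Calculated osmolality = 2·Na + glucose/18 + BUN/2.8
= 2·127 + 839/18 + 33/2.8
= 254 + 46.61 + 11.79
= 312.4 mOsm/kg ≈ 312.4 mOsm/kg
Osmolar gap = measured − calculated = 311 − 312.4 = -1.4 mOsm/kg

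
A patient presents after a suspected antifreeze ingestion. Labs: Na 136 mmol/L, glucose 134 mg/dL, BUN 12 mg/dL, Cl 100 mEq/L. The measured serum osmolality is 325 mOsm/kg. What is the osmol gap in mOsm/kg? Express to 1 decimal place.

41.3 mOsm/kg

Calculated osmolality = 2·Na + glucose/18 + BUN/2.8
= 2·136 + 134/18 + 12/2.8
= 272 + 7.44 + 4.29
= 283.73 mOsm/kg ≈ 283.7 mOsm/kg
Osmolar gap = measured − calculated = 325 − 283.7 = 41.3 mOsm/kg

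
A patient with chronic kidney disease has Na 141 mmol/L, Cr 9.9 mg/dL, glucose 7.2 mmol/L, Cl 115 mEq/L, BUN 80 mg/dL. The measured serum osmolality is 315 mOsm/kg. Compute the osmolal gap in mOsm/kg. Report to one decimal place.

Calculated osmolality = 2·Na + glucose + BUN/2.8
= 2·141 + 7.2 + 80/2.8
= 282 + 7.20 + 28.57
= 317.77 mOsm/kg ≈ 317.8 mOsm/kg
Osmolar gap = measured − calculated = 315 − 317.8 = -2.8 mOsm/kg

-2.8 mOsm/kg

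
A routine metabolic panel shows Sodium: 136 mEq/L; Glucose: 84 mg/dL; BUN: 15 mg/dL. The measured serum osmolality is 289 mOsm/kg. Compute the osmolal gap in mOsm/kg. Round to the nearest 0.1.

7.0 mOsm/kg

Calculated osmolality = 2·Na + glucose/18 + BUN/2.8
= 2·136 + 84/18 + 15/2.8
= 272 + 4.67 + 5.36
= 282.03 mOsm/kg ≈ 282.0 mOsm/kg
Osmolar gap = measured − calculated = 289 − 282.0 = 7.0 mOsm/kg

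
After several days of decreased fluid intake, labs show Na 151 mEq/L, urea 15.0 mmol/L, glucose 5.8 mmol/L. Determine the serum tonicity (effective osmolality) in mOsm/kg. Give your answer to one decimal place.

307.8 mOsm/kg

Effective osmolality excludes urea (freely permeant across cell membranes):
2·Na + glucose
= 2·151 + 5.8
= 302 + 5.8
= 307.8 mOsm/kg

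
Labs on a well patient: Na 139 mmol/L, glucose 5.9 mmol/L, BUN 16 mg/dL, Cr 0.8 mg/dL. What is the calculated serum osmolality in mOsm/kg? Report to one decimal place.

289.6 mOsm/kg

Calculated osmolality = 2·Na + glucose + BUN/2.8
= 2·139 + 5.9 + 16/2.8
= 278 + 5.90 + 5.71
= 289.61 mOsm/kg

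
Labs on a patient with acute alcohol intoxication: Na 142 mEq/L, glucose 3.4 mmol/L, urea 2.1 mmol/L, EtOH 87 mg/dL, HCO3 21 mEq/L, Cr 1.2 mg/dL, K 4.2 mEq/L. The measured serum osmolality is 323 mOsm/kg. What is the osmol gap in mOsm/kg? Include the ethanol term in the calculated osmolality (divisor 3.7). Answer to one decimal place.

Calculated osmolality = 2·Na + glucose + urea + ethanol/3.7
= 2·142 + 3.4 + 2.1 + 87/3.7
= 284 + 3.40 + 2.10 + 23.51
= 313.01 mOsm/kg ≈ 313.0 mOsm/kg
Osmolar gap = measured − calculated = 323 − 313.0 = 10.0 mOsm/kg

10.0 mOsm/kg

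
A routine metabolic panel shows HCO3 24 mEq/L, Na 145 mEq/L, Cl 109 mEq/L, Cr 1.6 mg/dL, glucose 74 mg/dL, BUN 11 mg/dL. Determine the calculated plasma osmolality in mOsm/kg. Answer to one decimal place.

Calculated osmolality = 2·Na + glucose/18 + BUN/2.8
= 2·145 + 74/18 + 11/2.8
= 290 + 4.11 + 3.93
= 298.04 mOsm/kg

298.0 mOsm/kg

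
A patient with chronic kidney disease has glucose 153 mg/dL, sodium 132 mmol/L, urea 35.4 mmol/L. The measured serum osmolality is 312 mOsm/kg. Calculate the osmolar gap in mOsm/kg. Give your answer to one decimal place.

Calculated osmolality = 2·Na + glucose/18 + urea
= 2·132 + 153/18 + 35.4
= 264 + 8.50 + 35.40
= 307.9 mOsm/kg ≈ 307.9 mOsm/kg
Osmolar gap = measured − calculated = 312 − 307.9 = 4.1 mOsm/kg

4.1 mOsm/kg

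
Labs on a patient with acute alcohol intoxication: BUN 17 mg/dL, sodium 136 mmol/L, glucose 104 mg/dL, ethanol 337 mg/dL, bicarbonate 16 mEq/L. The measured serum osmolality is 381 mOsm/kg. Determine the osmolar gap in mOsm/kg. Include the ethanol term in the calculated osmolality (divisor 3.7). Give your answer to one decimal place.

Calculated osmolality = 2·Na + glucose/18 + BUN/2.8 + ethanol/3.7
= 2·136 + 104/18 + 17/2.8 + 337/3.7
= 272 + 5.78 + 6.07 + 91.08
= 374.93 mOsm/kg ≈ 374.9 mOsm/kg
Osmolar gap = measured − calculated = 381 − 374.9 = 6.1 mOsm/kg

6.1 mOsm/kg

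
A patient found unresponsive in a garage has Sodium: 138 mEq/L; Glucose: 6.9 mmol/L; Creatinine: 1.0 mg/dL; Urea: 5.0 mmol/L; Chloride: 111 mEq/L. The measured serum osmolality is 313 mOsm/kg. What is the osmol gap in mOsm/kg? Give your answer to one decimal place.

25.1 mOsm/kg

Calculated osmolality = 2·Na + glucose + urea
= 2·138 + 6.9 + 5
= 276 + 6.90 + 5
= 287.9 mOsm/kg ≈ 287.9 mOsm/kg
Osmolar gap = measured − calculated = 313 − 287.9 = 25.1 mOsm/kg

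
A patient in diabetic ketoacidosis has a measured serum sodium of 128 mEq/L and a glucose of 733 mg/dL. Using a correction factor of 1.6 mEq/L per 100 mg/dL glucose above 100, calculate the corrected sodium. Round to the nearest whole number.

Corrected Na = measured Na + 1.6 · (glucose − 100)/100
= 128 + 1.6 · (733 − 100)/100
= 128 + 10.1
= 138.1 mEq/L

138 mEq/L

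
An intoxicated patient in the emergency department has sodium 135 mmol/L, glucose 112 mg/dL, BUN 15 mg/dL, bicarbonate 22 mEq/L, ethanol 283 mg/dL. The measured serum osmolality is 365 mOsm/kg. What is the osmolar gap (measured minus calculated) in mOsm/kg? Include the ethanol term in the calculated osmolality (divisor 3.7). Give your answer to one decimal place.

Calculated osmolality = 2·Na + glucose/18 + BUN/2.8 + ethanol/3.7
= 2·135 + 112/18 + 15/2.8 + 283/3.7
= 270 + 6.22 + 5.36 + 76.49
= 358.07 mOsm/kg ≈ 358.1 mOsm/kg
Osmolar gap = measured − calculated = 365 − 358.1 = 6.9 mOsm/kg

6.9 mOsm/kg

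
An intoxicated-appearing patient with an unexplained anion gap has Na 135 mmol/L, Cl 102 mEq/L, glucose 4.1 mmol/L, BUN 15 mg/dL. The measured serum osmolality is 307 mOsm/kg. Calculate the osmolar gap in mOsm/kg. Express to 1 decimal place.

Calculated osmolality = 2·Na + glucose + BUN/2.8
= 2·135 + 4.1 + 15/2.8
= 270 + 4.10 + 5.36
= 279.46 mOsm/kg ≈ 279.5 mOsm/kg
Osmolar gap = measured − calculated = 307 − 279.5 = 27.5 mOsm/kg

27.5 mOsm/kg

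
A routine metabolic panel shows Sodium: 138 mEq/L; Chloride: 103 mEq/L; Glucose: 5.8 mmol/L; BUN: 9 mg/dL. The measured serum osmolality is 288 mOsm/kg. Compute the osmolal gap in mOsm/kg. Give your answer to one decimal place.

Calculated osmolality = 2·Na + glucose + BUN/2.8
= 2·138 + 5.8 + 9/2.8
= 276 + 5.80 + 3.21
= 285.01 mOsm/kg ≈ 285.0 mOsm/kg
Osmolar gap = measured − calculated = 288 − 285.0 = 3.0 mOsm/kg

3.0 mOsm/kg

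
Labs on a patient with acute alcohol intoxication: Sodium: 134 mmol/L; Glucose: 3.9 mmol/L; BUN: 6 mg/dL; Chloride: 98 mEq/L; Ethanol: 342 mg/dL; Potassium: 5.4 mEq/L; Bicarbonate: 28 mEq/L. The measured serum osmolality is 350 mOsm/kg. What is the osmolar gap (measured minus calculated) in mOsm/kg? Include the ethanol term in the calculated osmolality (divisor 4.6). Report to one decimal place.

Calculated osmolality = 2·Na + glucose + BUN/2.8 + ethanol/4.6
= 2·134 + 3.9 + 6/2.8 + 342/4.6
= 268 + 3.90 + 2.14 + 74.35
= 348.39 mOsm/kg ≈ 348.4 mOsm/kg
Osmolar gap = measured − calculated = 350 − 348.4 = 1.6 mOsm/kg

1.6 mOsm/kg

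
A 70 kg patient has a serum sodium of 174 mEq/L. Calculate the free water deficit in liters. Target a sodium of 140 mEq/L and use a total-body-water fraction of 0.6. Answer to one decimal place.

10.2 L

TBW = 0.6 · 70 = 42 L
Free water deficit = TBW · (Na/140 − 1)
= 42 · (174/140 − 1)
= 42 · 0.2429
= 10.2 L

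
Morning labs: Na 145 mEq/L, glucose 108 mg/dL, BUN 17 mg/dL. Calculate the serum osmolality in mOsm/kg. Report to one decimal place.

302.1 mOsm/kg

Calculated osmolality = 2·Na + glucose/18 + BUN/2.8
= 2·145 + 108/18 + 17/2.8
= 290 + 6 + 6.07
= 302.07 mOsm/kg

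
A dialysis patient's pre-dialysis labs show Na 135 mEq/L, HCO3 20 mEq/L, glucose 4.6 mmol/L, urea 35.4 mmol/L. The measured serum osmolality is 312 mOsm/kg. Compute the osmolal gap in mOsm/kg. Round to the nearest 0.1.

Calculated osmolality = 2·Na + glucose + urea
= 2·135 + 4.6 + 35.4
= 270 + 4.60 + 35.40
= 310 mOsm/kg ≈ 310.0 mOsm/kg
Osmolar gap = measured − calculated = 312 − 310.0 = 2.0 mOsm/kg

2.0 mOsm/kg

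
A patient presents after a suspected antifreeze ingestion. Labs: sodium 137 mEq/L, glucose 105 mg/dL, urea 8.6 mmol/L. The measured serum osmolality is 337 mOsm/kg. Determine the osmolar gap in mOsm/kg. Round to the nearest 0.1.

Calculated osmolality = 2·Na + glucose/18 + urea
= 2·137 + 105/18 + 8.6
= 274 + 5.83 + 8.60
= 288.43 mOsm/kg ≈ 288.4 mOsm/kg
Osmolar gap = measured − calculated = 337 − 288.4 = 48.6 mOsm/kg

48.6 mOsm/kg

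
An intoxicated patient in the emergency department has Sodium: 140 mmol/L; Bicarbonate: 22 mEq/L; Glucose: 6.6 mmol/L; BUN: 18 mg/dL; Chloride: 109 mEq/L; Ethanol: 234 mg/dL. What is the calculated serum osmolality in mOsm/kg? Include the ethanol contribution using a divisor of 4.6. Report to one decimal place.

343.9 mOsm/kg

Calculated osmolality = 2·Na + glucose + BUN/2.8 + ethanol/4.6
= 2·140 + 6.6 + 18/2.8 + 234/4.6
= 280 + 6.60 + 6.43 + 50.87
= 343.9 mOsm/kg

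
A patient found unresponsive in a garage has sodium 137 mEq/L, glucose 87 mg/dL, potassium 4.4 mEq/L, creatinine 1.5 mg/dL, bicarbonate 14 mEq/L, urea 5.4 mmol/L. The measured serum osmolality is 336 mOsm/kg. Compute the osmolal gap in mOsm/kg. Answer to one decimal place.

Calculated osmolality = 2·Na + glucose/18 + urea
= 2·137 + 87/18 + 5.4
= 274 + 4.83 + 5.40
= 284.23 mOsm/kg ≈ 284.2 mOsm/kg
Osmolar gap = measured − calculated = 336 − 284.2 = 51.8 mOsm/kg

51.8 mOsm/kg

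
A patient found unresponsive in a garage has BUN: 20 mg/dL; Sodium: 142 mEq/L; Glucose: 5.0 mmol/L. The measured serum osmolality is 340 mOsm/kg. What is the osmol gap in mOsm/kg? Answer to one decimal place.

Calculated osmolality = 2·Na + glucose + BUN/2.8
= 2·142 + 5 + 20/2.8
= 284 + 5 + 7.14
= 296.14 mOsm/kg ≈ 296.1 mOsm/kg
Osmolar gap = measured − calculated = 340 − 296.1 = 43.9 mOsm/kg

43.9 mOsm/kg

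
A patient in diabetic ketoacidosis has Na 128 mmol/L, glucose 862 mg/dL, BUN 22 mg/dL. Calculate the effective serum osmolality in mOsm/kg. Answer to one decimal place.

Effective osmolality excludes urea (freely permeant across cell membranes):
2·Na + glucose/18
= 2·128 + 862/18
= 256 + 47.89
= 303.89 mOsm/kg

303.9 mOsm/kg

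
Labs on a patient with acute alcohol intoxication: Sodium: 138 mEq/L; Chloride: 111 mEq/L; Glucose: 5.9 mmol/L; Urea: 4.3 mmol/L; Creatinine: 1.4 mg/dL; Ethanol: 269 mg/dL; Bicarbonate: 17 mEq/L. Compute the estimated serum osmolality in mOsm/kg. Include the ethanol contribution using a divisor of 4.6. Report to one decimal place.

344.7 mOsm/kg

Calculated osmolality = 2·Na + glucose + urea + ethanol/4.6
= 2·138 + 5.9 + 4.3 + 269/4.6
= 276 + 5.90 + 4.30 + 58.48
= 344.68 mOsm/kg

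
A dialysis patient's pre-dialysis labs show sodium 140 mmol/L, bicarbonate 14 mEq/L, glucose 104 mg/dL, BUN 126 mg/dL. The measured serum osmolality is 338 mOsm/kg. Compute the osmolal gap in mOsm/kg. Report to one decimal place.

Calculated osmolality = 2·Na + glucose/18 + BUN/2.8
= 2·140 + 104/18 + 126/2.8
= 280 + 5.78 + 45
= 330.78 mOsm/kg ≈ 330.8 mOsm/kg
Osmolar gap = measured − calculated = 338 − 330.8 = 7.2 mOsm/kg

7.2 mOsm/kg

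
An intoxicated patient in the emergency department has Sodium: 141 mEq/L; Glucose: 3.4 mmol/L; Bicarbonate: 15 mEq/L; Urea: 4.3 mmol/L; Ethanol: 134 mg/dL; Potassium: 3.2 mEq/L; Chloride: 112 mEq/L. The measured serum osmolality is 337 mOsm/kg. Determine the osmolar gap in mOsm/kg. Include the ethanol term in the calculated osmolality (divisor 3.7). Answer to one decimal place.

Calculated osmolality = 2·Na + glucose + urea + ethanol/3.7
= 2·141 + 3.4 + 4.3 + 134/3.7
= 282 + 3.40 + 4.30 + 36.22
= 325.92 mOsm/kg ≈ 325.9 mOsm/kg
Osmolar gap = measured − calculated = 337 − 325.9 = 11.1 mOsm/kg

11.1 mOsm/kg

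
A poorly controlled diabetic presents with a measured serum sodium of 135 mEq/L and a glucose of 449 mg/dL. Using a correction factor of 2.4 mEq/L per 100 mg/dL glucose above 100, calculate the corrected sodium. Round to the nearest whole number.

143 mEq/L

Corrected Na = measured Na + 2.4 · (glucose − 100)/100
= 135 + 2.4 · (449 − 100)/100
= 135 + 8.4
= 143.4 mEq/L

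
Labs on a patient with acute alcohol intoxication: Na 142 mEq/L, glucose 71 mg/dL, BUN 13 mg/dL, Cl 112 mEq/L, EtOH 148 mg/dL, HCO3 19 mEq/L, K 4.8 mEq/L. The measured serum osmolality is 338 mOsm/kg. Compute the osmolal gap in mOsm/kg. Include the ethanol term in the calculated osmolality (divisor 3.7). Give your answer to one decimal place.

Calculated osmolality = 2·Na + glucose/18 + BUN/2.8 + ethanol/3.7
= 2·142 + 71/18 + 13/2.8 + 148/3.7
= 284 + 3.94 + 4.64 + 40
= 332.58 mOsm/kg ≈ 332.6 mOsm/kg
Osmolar gap = measured − calculated = 338 − 332.6 = 5.4 mOsm/kg

5.4 mOsm/kg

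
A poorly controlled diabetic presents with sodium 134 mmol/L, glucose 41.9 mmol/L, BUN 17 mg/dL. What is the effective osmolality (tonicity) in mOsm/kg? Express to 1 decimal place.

Effective osmolality excludes urea (freely permeant across cell membranes):
2·Na + glucose
= 2·134 + 41.9
= 268 + 41.9
= 309.9 mOsm/kg

309.9 mOsm/kg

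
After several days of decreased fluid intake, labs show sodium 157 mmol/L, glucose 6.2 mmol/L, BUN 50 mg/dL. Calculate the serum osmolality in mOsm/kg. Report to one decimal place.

Calculated osmolality = 2·Na + glucose + BUN/2.8
= 2·157 + 6.2 + 50/2.8
= 314 + 6.20 + 17.86
= 338.06 mOsm/kg

338.1 mOsm/kg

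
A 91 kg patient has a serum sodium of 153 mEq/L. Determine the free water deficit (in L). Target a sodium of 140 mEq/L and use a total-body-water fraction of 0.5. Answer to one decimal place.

TBW = 0.5 · 91 = 45.5 L
Free water deficit = TBW · (Na/140 − 1)
= 45.5 · (153/140 − 1)
= 45.5 · 0.0929
= 4.23 L

4.2 L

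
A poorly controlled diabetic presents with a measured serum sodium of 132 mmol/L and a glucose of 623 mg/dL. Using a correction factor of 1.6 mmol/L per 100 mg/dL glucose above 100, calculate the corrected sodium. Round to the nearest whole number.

140 mmol/L

Corrected Na = measured Na + 1.6 · (glucose − 100)/100
= 132 + 1.6 · (623 − 100)/100
= 132 + 8.4
= 140.4 mmol/L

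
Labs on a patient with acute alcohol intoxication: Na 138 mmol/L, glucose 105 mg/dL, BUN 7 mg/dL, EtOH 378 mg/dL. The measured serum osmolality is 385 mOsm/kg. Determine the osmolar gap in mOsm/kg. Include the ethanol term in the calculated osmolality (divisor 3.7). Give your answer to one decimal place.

Calculated osmolality = 2·Na + glucose/18 + BUN/2.8 + ethanol/3.7
= 2·138 + 105/18 + 7/2.8 + 378/3.7
= 276 + 5.83 + 2.50 + 102.16
= 386.49 mOsm/kg ≈ 386.5 mOsm/kg
Osmolar gap = measured − calculated = 385 − 386.5 = -1.5 mOsm/kg

-1.5 mOsm/kg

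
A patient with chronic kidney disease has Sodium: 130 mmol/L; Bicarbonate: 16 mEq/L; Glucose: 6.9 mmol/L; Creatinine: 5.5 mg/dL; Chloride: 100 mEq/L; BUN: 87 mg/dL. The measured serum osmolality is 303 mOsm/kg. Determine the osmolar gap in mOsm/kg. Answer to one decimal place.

5.0 mOsm/kg

Calculated osmolality = 2·Na + glucose + BUN/2.8
= 2·130 + 6.9 + 87/2.8
= 260 + 6.90 + 31.07
= 297.97 mOsm/kg ≈ 298.0 mOsm/kg
Osmolar gap = measured − calculated = 303 − 298.0 = 5.0 mOsm/kg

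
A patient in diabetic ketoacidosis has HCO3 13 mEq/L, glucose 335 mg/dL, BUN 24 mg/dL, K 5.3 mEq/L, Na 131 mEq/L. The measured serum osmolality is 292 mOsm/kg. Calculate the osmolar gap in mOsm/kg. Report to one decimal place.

Calculated osmolality = 2·Na + glucose/18 + BUN/2.8
= 2·131 + 335/18 + 24/2.8
= 262 + 18.61 + 8.57
= 289.18 mOsm/kg ≈ 289.2 mOsm/kg
Osmolar gap = measured − calculated = 292 − 289.2 = 2.8 mOsm/kg

2.8 mOsm/kg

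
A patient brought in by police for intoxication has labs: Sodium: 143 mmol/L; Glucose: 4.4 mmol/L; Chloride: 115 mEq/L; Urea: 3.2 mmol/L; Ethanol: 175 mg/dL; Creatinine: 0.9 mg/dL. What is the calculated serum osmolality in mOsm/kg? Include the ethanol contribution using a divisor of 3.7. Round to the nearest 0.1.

Calculated osmolality = 2·Na + glucose + urea + ethanol/3.7
= 2·143 + 4.4 + 3.2 + 175/3.7
= 286 + 4.40 + 3.20 + 47.30
= 340.9 mOsm/kg

340.9 mOsm/kg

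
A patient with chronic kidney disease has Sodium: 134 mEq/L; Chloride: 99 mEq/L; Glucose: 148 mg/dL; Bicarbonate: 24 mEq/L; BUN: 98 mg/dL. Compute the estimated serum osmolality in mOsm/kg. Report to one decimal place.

Calculated osmolality = 2·Na + glucose/18 + BUN/2.8
= 2·134 + 148/18 + 98/2.8
= 268 + 8.22 + 35
= 311.22 mOsm/kg

311.2 mOsm/kg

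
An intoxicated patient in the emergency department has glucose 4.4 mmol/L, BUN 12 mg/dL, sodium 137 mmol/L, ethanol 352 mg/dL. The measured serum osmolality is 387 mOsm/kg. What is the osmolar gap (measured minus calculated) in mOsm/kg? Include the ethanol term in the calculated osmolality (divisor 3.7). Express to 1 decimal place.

9.2 mOsm/kg

Calculated osmolality = 2·Na + glucose + BUN/2.8 + ethanol/3.7
= 2·137 + 4.4 + 12/2.8 + 352/3.7
= 274 + 4.40 + 4.29 + 95.14
= 377.83 mOsm/kg ≈ 377.8 mOsm/kg
Osmolar gap = measured − calculated = 387 − 377.8 = 9.2 mOsm/kg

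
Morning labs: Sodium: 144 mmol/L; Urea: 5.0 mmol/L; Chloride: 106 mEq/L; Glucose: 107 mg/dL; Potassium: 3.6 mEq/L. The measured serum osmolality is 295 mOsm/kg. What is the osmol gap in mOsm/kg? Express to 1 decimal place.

Calculated osmolality = 2·Na + glucose/18 + urea
= 2·144 + 107/18 + 5
= 288 + 5.94 + 5
= 298.94 mOsm/kg ≈ 298.9 mOsm/kg
Osmolar gap = measured − calculated = 295 − 298.9 = -3.9 mOsm/kg

-3.9 mOsm/kg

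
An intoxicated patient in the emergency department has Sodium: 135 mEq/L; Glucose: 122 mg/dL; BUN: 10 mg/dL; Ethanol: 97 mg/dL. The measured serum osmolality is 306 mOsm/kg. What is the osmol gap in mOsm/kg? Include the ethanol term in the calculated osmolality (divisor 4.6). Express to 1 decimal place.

Calculated osmolality = 2·Na + glucose/18 + BUN/2.8 + ethanol/4.6
= 2·135 + 122/18 + 10/2.8 + 97/4.6
= 270 + 6.78 + 3.57 + 21.09
= 301.44 mOsm/kg ≈ 301.4 mOsm/kg
Osmolar gap = measured − calculated = 306 − 301.4 = 4.6 mOsm/kg

4.6 mOsm/kg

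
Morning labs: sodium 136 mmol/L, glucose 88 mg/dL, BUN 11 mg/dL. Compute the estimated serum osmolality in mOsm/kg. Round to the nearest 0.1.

Calculated osmolality = 2·Na + glucose/18 + BUN/2.8
= 2·136 + 88/18 + 11/2.8
= 272 + 4.89 + 3.93
= 280.82 mOsm/kg

280.8 mOsm/kg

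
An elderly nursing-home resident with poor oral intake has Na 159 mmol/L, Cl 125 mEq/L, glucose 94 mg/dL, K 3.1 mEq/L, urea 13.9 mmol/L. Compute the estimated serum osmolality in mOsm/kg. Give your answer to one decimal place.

Calculated osmolality = 2·Na + glucose/18 + urea
= 2·159 + 94/18 + 13.9
= 318 + 5.22 + 13.90
= 337.12 mOsm/kg

337.1 mOsm/kg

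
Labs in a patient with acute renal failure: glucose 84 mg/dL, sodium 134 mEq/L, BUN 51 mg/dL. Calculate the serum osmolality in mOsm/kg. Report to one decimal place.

290.9 mOsm/kg

Calculated osmolality = 2·Na + glucose/18 + BUN/2.8
= 2·134 + 84/18 + 51/2.8
= 268 + 4.67 + 18.21
= 290.88 mOsm/kg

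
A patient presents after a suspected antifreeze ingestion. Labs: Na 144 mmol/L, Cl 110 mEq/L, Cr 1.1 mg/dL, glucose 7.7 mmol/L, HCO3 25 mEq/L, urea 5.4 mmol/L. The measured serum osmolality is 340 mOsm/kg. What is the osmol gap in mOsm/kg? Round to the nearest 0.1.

38.9 mOsm/kg

Calculated osmolality = 2·Na + glucose + urea
= 2·144 + 7.7 + 5.4
= 288 + 7.70 + 5.40
= 301.1 mOsm/kg ≈ 301.1 mOsm/kg
Osmolar gap = measured − calculated = 340 − 301.1 = 38.9 mOsm/kg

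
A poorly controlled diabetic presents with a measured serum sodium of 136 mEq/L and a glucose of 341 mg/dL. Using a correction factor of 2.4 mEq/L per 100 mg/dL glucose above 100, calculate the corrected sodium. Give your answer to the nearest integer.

142 mEq/L

Corrected Na = measured Na + 2.4 · (glucose − 100)/100
= 136 + 2.4 · (341 − 100)/100
= 136 + 5.8
= 141.8 mEq/L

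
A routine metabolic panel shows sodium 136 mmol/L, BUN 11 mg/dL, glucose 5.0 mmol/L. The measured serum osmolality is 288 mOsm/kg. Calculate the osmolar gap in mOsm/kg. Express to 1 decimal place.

Calculated osmolality = 2·Na + glucose + BUN/2.8
= 2·136 + 5 + 11/2.8
= 272 + 5 + 3.93
= 280.93 mOsm/kg ≈ 280.9 mOsm/kg
Osmolar gap = measured − calculated = 288 − 280.9 = 7.1 mOsm/kg

7.1 mOsm/kg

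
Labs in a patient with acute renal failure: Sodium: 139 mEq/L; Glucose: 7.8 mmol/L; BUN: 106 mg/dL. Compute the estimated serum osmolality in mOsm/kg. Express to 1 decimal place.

323.7 mOsm/kg

Calculated osmolality = 2·Na + glucose + BUN/2.8
= 2·139 + 7.8 + 106/2.8
= 278 + 7.80 + 37.86
= 323.66 mOsm/kg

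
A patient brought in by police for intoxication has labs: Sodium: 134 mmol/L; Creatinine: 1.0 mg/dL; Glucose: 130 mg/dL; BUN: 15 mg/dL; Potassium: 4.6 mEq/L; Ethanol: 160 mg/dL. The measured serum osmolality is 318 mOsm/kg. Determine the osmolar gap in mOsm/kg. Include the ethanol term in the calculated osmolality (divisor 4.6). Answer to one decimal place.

Calculated osmolality = 2·Na + glucose/18 + BUN/2.8 + ethanol/4.6
= 2·134 + 130/18 + 15/2.8 + 160/4.6
= 268 + 7.22 + 5.36 + 34.78
= 315.36 mOsm/kg ≈ 315.4 mOsm/kg
Osmolar gap = measured − calculated = 318 − 315.4 = 2.6 mOsm/kg

2.6 mOsm/kg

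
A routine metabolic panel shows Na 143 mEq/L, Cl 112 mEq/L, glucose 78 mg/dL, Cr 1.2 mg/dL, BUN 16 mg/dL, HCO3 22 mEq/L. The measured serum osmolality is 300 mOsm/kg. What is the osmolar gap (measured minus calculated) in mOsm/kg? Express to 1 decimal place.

Calculated osmolality = 2·Na + glucose/18 + BUN/2.8
= 2·143 + 78/18 + 16/2.8
= 286 + 4.33 + 5.71
= 296.04 mOsm/kg ≈ 296.0 mOsm/kg
Osmolar gap = measured − calculated = 300 − 296.0 = 4.0 mOsm/kg

4.0 mOsm/kg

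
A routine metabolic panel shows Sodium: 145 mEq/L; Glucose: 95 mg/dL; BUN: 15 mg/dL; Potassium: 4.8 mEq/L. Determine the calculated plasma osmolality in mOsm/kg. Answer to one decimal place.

300.6 mOsm/kg

Calculated osmolality = 2·Na + glucose/18 + BUN/2.8
= 2·145 + 95/18 + 15/2.8
= 290 + 5.28 + 5.36
= 300.64 mOsm/kg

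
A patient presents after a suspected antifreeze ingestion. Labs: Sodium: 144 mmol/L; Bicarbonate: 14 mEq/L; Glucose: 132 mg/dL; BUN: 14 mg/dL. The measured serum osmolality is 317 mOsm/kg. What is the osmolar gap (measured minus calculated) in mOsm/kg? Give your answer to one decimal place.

Calculated osmolality = 2·Na + glucose/18 + BUN/2.8
= 2·144 + 132/18 + 14/2.8
= 288 + 7.33 + 5
= 300.33 mOsm/kg ≈ 300.3 mOsm/kg
Osmolar gap = measured − calculated = 317 − 300.3 = 16.7 mOsm/kg

16.7 mOsm/kg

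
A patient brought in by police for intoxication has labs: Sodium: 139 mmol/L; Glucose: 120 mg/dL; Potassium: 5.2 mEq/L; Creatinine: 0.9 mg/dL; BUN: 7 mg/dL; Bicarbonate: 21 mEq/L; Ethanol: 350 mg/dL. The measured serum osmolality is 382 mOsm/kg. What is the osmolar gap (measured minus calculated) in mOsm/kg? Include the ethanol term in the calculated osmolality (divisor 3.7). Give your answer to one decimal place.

0.2 mOsm/kg

Calculated osmolality = 2·Na + glucose/18 + BUN/2.8 + ethanol/3.7
= 2·139 + 120/18 + 7/2.8 + 350/3.7
= 278 + 6.67 + 2.50 + 94.59
= 381.76 mOsm/kg ≈ 381.8 mOsm/kg
Osmolar gap = measured − calculated = 382 − 381.8 = 0.2 mOsm/kg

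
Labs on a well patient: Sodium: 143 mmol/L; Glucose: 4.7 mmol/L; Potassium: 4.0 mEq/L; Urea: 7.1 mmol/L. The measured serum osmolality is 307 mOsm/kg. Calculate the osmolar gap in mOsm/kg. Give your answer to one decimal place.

Calculated osmolality = 2·Na + glucose + urea
= 2·143 + 4.7 + 7.1
= 286 + 4.70 + 7.10
= 297.8 mOsm/kg ≈ 297.8 mOsm/kg
Osmolar gap = measured − calculated = 307 − 297.8 = 9.2 mOsm/kg

9.2 mOsm/kg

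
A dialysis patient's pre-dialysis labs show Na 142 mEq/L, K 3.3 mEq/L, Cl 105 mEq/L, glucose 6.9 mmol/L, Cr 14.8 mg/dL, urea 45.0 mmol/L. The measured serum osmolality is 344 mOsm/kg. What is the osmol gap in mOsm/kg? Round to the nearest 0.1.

Calculated osmolality = 2·Na + glucose + urea
= 2·142 + 6.9 + 45
= 284 + 6.90 + 45
= 335.9 mOsm/kg ≈ 335.9 mOsm/kg
Osmolar gap = measured − calculated = 344 − 335.9 = 8.1 mOsm/kg

8.1 mOsm/kg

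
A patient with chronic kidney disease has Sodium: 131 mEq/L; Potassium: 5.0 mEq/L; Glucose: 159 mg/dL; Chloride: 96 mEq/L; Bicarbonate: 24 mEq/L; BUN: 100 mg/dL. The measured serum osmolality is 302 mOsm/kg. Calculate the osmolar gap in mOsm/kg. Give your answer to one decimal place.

-4.5 mOsm/kg

Calculated osmolality = 2·Na + glucose/18 + BUN/2.8
= 2·131 + 159/18 + 100/2.8
= 262 + 8.83 + 35.71
= 306.54 mOsm/kg ≈ 306.5 mOsm/kg
Osmolar gap = measured − calculated = 302 − 306.5 = -4.5 mOsm/kg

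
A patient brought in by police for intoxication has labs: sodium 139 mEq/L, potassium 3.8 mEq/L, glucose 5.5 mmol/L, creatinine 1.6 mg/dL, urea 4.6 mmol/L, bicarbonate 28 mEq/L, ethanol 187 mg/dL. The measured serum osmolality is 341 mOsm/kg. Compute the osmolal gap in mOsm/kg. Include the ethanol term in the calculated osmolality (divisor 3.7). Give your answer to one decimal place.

Calculated osmolality = 2·Na + glucose + urea + ethanol/3.7
= 2·139 + 5.5 + 4.6 + 187/3.7
= 278 + 5.50 + 4.60 + 50.54
= 338.64 mOsm/kg ≈ 338.6 mOsm/kg
Osmolar gap = measured − calculated = 341 − 338.6 = 2.4 mOsm/kg

2.4 mOsm/kg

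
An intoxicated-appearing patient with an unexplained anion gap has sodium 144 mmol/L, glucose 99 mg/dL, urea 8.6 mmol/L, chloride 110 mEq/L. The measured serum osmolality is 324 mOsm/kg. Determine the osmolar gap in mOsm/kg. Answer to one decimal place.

Calculated osmolality = 2·Na + glucose/18 + urea
= 2·144 + 99/18 + 8.6
= 288 + 5.50 + 8.60
= 302.1 mOsm/kg ≈ 302.1 mOsm/kg
Osmolar gap = measured − calculated = 324 − 302.1 = 21.9 mOsm/kg

21.9 mOsm/kg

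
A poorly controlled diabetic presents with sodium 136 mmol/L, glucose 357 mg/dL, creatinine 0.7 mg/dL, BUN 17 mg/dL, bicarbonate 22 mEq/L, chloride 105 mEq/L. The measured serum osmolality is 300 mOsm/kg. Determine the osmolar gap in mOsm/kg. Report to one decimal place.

2.1 mOsm/kg

Calculated osmolality = 2·Na + glucose/18 + BUN/2.8
= 2·136 + 357/18 + 17/2.8
= 272 + 19.83 + 6.07
= 297.9 mOsm/kg ≈ 297.9 mOsm/kg
Osmolar gap = measured − calculated = 300 − 297.9 = 2.1 mOsm/kg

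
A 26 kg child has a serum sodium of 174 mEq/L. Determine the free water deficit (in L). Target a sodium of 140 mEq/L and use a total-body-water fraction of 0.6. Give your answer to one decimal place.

3.8 L

TBW = 0.6 · 26 = 15.6 L
Free water deficit = TBW · (Na/140 − 1)
= 15.6 · (174/140 − 1)
= 15.6 · 0.2429
= 3.79 L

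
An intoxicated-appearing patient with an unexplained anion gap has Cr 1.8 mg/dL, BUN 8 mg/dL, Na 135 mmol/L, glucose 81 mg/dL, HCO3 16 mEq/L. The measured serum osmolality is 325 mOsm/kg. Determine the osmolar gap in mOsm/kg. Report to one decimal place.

47.6 mOsm/kg

Calculated osmolality = 2·Na + glucose/18 + BUN/2.8
= 2·135 + 81/18 + 8/2.8
= 270 + 4.50 + 2.86
= 277.36 mOsm/kg ≈ 277.4 mOsm/kg
Osmolar gap = measured − calculated = 325 − 277.4 = 47.6 mOsm/kg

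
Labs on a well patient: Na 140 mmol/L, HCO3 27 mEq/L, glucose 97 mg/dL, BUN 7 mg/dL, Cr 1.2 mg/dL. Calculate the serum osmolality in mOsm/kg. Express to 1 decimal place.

Calculated osmolality = 2·Na + glucose/18 + BUN/2.8
= 2·140 + 97/18 + 7/2.8
= 280 + 5.39 + 2.50
= 287.89 mOsm/kg

287.9 mOsm/kg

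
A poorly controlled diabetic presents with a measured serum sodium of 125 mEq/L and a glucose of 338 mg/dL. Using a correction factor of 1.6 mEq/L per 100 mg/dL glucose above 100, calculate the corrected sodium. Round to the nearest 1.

Corrected Na = measured Na + 1.6 · (glucose − 100)/100
= 125 + 1.6 · (338 − 100)/100
= 125 + 3.8
= 128.8 mEq/L

129 mEq/L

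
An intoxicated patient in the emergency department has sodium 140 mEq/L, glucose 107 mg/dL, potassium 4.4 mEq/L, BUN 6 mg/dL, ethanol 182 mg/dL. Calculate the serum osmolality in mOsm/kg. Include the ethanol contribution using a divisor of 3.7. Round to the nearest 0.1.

337.3 mOsm/kg

Calculated osmolality = 2·Na + glucose/18 + BUN/2.8 + ethanol/3.7
= 2·140 + 107/18 + 6/2.8 + 182/3.7
= 280 + 5.94 + 2.14 + 49.19
= 337.27 mOsm/kg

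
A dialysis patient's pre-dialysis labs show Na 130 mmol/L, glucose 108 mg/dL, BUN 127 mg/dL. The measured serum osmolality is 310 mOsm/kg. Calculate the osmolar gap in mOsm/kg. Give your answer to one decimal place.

-1.4 mOsm/kg

Calculated osmolality = 2·Na + glucose/18 + BUN/2.8
= 2·130 + 108/18 + 127/2.8
= 260 + 6 + 45.36
= 311.36 mOsm/kg ≈ 311.4 mOsm/kg
Osmolar gap = measured − calculated = 310 − 311.4 = -1.4 mOsm/kg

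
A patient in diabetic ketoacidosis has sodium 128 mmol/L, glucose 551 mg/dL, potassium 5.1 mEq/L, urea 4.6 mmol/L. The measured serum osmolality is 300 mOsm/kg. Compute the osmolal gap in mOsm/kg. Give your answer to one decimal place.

8.8 mOsm/kg

Calculated osmolality = 2·Na + glucose/18 + urea
= 2·128 + 551/18 + 4.6
= 256 + 30.61 + 4.60
= 291.21 mOsm/kg ≈ 291.2 mOsm/kg
Osmolar gap = measured − calculated = 300 − 291.2 = 8.8 mOsm/kg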